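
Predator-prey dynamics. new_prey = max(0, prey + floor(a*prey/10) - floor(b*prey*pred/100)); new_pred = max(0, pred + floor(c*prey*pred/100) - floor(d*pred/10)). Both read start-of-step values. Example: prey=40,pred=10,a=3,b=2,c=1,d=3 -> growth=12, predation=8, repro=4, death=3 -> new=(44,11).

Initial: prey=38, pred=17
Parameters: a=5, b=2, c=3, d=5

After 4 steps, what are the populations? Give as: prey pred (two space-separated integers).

Answer: 0 101

Derivation:
Step 1: prey: 38+19-12=45; pred: 17+19-8=28
Step 2: prey: 45+22-25=42; pred: 28+37-14=51
Step 3: prey: 42+21-42=21; pred: 51+64-25=90
Step 4: prey: 21+10-37=0; pred: 90+56-45=101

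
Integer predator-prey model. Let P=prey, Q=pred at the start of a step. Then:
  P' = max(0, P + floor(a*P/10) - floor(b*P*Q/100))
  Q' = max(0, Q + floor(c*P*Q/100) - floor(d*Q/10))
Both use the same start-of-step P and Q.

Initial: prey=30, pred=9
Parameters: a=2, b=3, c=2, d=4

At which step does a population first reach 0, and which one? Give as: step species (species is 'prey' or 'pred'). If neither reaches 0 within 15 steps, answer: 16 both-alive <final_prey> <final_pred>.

Step 1: prey: 30+6-8=28; pred: 9+5-3=11
Step 2: prey: 28+5-9=24; pred: 11+6-4=13
Step 3: prey: 24+4-9=19; pred: 13+6-5=14
Step 4: prey: 19+3-7=15; pred: 14+5-5=14
Step 5: prey: 15+3-6=12; pred: 14+4-5=13
Step 6: prey: 12+2-4=10; pred: 13+3-5=11
Step 7: prey: 10+2-3=9; pred: 11+2-4=9
Step 8: prey: 9+1-2=8; pred: 9+1-3=7
Step 9: prey: 8+1-1=8; pred: 7+1-2=6
Step 10: prey: 8+1-1=8; pred: 6+0-2=4
Step 11: prey: 8+1-0=9; pred: 4+0-1=3
Step 12: prey: 9+1-0=10; pred: 3+0-1=2
Step 13: prey: 10+2-0=12; pred: 2+0-0=2
Step 14: prey: 12+2-0=14; pred: 2+0-0=2
Step 15: prey: 14+2-0=16; pred: 2+0-0=2
No extinction within 15 steps

Answer: 16 both-alive 16 2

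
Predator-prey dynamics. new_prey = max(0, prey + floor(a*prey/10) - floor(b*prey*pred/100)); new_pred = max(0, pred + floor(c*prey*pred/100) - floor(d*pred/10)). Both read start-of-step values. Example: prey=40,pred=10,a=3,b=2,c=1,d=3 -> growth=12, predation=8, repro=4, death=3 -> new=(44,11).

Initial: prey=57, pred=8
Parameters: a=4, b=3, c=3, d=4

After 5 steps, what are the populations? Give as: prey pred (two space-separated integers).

Answer: 0 41

Derivation:
Step 1: prey: 57+22-13=66; pred: 8+13-3=18
Step 2: prey: 66+26-35=57; pred: 18+35-7=46
Step 3: prey: 57+22-78=1; pred: 46+78-18=106
Step 4: prey: 1+0-3=0; pred: 106+3-42=67
Step 5: prey: 0+0-0=0; pred: 67+0-26=41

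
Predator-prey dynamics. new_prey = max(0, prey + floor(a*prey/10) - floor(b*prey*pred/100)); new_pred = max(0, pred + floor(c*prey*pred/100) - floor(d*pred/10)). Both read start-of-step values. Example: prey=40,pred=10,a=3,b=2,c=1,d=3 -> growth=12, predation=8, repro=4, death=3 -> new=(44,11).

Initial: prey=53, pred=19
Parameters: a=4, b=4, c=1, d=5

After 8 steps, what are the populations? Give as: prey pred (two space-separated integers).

Answer: 34 1

Derivation:
Step 1: prey: 53+21-40=34; pred: 19+10-9=20
Step 2: prey: 34+13-27=20; pred: 20+6-10=16
Step 3: prey: 20+8-12=16; pred: 16+3-8=11
Step 4: prey: 16+6-7=15; pred: 11+1-5=7
Step 5: prey: 15+6-4=17; pred: 7+1-3=5
Step 6: prey: 17+6-3=20; pred: 5+0-2=3
Step 7: prey: 20+8-2=26; pred: 3+0-1=2
Step 8: prey: 26+10-2=34; pred: 2+0-1=1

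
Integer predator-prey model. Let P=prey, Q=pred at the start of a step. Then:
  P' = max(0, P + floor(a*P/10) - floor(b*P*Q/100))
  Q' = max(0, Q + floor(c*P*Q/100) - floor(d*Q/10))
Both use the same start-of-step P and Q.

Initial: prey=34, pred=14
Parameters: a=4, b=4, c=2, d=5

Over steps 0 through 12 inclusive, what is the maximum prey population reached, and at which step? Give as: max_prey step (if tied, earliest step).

Answer: 43 12

Derivation:
Step 1: prey: 34+13-19=28; pred: 14+9-7=16
Step 2: prey: 28+11-17=22; pred: 16+8-8=16
Step 3: prey: 22+8-14=16; pred: 16+7-8=15
Step 4: prey: 16+6-9=13; pred: 15+4-7=12
Step 5: prey: 13+5-6=12; pred: 12+3-6=9
Step 6: prey: 12+4-4=12; pred: 9+2-4=7
Step 7: prey: 12+4-3=13; pred: 7+1-3=5
Step 8: prey: 13+5-2=16; pred: 5+1-2=4
Step 9: prey: 16+6-2=20; pred: 4+1-2=3
Step 10: prey: 20+8-2=26; pred: 3+1-1=3
Step 11: prey: 26+10-3=33; pred: 3+1-1=3
Step 12: prey: 33+13-3=43; pred: 3+1-1=3
Max prey = 43 at step 12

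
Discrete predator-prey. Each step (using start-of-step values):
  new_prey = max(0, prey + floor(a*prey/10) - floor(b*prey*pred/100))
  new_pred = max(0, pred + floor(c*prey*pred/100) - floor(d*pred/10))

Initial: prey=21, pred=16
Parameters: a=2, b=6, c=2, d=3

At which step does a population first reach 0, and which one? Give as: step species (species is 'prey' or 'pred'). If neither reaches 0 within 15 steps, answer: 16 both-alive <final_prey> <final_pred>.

Answer: 16 both-alive 1 3

Derivation:
Step 1: prey: 21+4-20=5; pred: 16+6-4=18
Step 2: prey: 5+1-5=1; pred: 18+1-5=14
Step 3: prey: 1+0-0=1; pred: 14+0-4=10
Step 4: prey: 1+0-0=1; pred: 10+0-3=7
Step 5: prey: 1+0-0=1; pred: 7+0-2=5
Step 6: prey: 1+0-0=1; pred: 5+0-1=4
Step 7: prey: 1+0-0=1; pred: 4+0-1=3
Step 8: prey: 1+0-0=1; pred: 3+0-0=3
Steps 9-15: state stable at prey=1, pred=3 (no change)
No extinction within 15 steps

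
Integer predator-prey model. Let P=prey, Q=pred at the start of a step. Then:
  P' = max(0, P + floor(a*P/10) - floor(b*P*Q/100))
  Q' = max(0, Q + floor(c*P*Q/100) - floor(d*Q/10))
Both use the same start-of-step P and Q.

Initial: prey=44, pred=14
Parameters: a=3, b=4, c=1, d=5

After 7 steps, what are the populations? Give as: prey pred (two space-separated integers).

Step 1: prey: 44+13-24=33; pred: 14+6-7=13
Step 2: prey: 33+9-17=25; pred: 13+4-6=11
Step 3: prey: 25+7-11=21; pred: 11+2-5=8
Step 4: prey: 21+6-6=21; pred: 8+1-4=5
Step 5: prey: 21+6-4=23; pred: 5+1-2=4
Step 6: prey: 23+6-3=26; pred: 4+0-2=2
Step 7: prey: 26+7-2=31; pred: 2+0-1=1

Answer: 31 1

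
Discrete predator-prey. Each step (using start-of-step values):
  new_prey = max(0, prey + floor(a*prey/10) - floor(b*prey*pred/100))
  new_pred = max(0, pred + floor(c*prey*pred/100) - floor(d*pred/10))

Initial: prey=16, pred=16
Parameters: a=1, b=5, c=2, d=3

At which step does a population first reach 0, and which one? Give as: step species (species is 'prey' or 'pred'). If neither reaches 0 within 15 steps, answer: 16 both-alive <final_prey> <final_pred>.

Answer: 16 both-alive 1 3

Derivation:
Step 1: prey: 16+1-12=5; pred: 16+5-4=17
Step 2: prey: 5+0-4=1; pred: 17+1-5=13
Step 3: prey: 1+0-0=1; pred: 13+0-3=10
Step 4: prey: 1+0-0=1; pred: 10+0-3=7
Step 5: prey: 1+0-0=1; pred: 7+0-2=5
Step 6: prey: 1+0-0=1; pred: 5+0-1=4
Step 7: prey: 1+0-0=1; pred: 4+0-1=3
Step 8: prey: 1+0-0=1; pred: 3+0-0=3
Steps 9-15: state stable at prey=1, pred=3 (no change)
No extinction within 15 steps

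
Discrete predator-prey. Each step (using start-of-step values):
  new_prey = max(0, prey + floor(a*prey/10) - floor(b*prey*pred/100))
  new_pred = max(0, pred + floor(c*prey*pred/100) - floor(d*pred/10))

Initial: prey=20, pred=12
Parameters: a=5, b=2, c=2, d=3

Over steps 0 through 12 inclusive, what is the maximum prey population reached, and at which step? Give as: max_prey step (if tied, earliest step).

Answer: 41 4

Derivation:
Step 1: prey: 20+10-4=26; pred: 12+4-3=13
Step 2: prey: 26+13-6=33; pred: 13+6-3=16
Step 3: prey: 33+16-10=39; pred: 16+10-4=22
Step 4: prey: 39+19-17=41; pred: 22+17-6=33
Step 5: prey: 41+20-27=34; pred: 33+27-9=51
Step 6: prey: 34+17-34=17; pred: 51+34-15=70
Step 7: prey: 17+8-23=2; pred: 70+23-21=72
Step 8: prey: 2+1-2=1; pred: 72+2-21=53
Step 9: prey: 1+0-1=0; pred: 53+1-15=39
Step 10: prey: 0+0-0=0; pred: 39+0-11=28
Step 11: prey: 0+0-0=0; pred: 28+0-8=20
Step 12: prey: 0+0-0=0; pred: 20+0-6=14
Max prey = 41 at step 4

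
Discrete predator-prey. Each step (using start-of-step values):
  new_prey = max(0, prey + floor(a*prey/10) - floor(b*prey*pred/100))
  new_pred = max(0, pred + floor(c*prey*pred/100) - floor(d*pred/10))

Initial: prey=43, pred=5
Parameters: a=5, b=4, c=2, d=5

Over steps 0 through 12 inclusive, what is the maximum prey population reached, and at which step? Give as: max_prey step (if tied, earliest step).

Step 1: prey: 43+21-8=56; pred: 5+4-2=7
Step 2: prey: 56+28-15=69; pred: 7+7-3=11
Step 3: prey: 69+34-30=73; pred: 11+15-5=21
Step 4: prey: 73+36-61=48; pred: 21+30-10=41
Step 5: prey: 48+24-78=0; pred: 41+39-20=60
Step 6: prey: 0+0-0=0; pred: 60+0-30=30
Step 7: prey: 0+0-0=0; pred: 30+0-15=15
Step 8: prey: 0+0-0=0; pred: 15+0-7=8
Step 9: prey: 0+0-0=0; pred: 8+0-4=4
Step 10: prey: 0+0-0=0; pred: 4+0-2=2
Step 11: prey: 0+0-0=0; pred: 2+0-1=1
Step 12: prey: 0+0-0=0; pred: 1+0-0=1
Max prey = 73 at step 3

Answer: 73 3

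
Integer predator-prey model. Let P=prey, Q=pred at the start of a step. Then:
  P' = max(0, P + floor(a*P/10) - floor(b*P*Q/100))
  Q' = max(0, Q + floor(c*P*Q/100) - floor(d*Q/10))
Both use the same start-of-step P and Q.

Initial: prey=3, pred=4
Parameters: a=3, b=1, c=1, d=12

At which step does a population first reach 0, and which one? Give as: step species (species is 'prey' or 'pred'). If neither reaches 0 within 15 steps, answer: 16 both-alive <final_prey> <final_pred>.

Answer: 1 pred

Derivation:
Step 1: prey: 3+0-0=3; pred: 4+0-4=0
First extinction: pred at step 1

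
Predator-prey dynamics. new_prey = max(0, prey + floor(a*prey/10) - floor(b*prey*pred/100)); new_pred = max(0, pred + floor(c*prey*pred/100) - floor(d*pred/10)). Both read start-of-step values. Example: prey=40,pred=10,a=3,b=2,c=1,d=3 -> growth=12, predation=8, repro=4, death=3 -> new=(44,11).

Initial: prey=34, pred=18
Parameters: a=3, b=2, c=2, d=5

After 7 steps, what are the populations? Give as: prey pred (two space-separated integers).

Step 1: prey: 34+10-12=32; pred: 18+12-9=21
Step 2: prey: 32+9-13=28; pred: 21+13-10=24
Step 3: prey: 28+8-13=23; pred: 24+13-12=25
Step 4: prey: 23+6-11=18; pred: 25+11-12=24
Step 5: prey: 18+5-8=15; pred: 24+8-12=20
Step 6: prey: 15+4-6=13; pred: 20+6-10=16
Step 7: prey: 13+3-4=12; pred: 16+4-8=12

Answer: 12 12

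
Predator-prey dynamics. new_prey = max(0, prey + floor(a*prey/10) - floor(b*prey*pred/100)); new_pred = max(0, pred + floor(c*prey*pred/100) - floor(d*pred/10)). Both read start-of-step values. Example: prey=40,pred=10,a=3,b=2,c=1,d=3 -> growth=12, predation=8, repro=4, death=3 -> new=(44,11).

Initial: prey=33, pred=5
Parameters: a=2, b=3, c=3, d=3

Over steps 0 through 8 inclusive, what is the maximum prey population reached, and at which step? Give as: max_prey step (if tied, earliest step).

Step 1: prey: 33+6-4=35; pred: 5+4-1=8
Step 2: prey: 35+7-8=34; pred: 8+8-2=14
Step 3: prey: 34+6-14=26; pred: 14+14-4=24
Step 4: prey: 26+5-18=13; pred: 24+18-7=35
Step 5: prey: 13+2-13=2; pred: 35+13-10=38
Step 6: prey: 2+0-2=0; pred: 38+2-11=29
Step 7: prey: 0+0-0=0; pred: 29+0-8=21
Step 8: prey: 0+0-0=0; pred: 21+0-6=15
Max prey = 35 at step 1

Answer: 35 1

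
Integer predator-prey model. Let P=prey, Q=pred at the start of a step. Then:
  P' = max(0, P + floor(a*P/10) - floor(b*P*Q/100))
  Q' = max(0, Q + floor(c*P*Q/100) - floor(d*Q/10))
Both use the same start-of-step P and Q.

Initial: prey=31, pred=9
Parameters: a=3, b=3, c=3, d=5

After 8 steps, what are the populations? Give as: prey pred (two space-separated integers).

Answer: 2 5

Derivation:
Step 1: prey: 31+9-8=32; pred: 9+8-4=13
Step 2: prey: 32+9-12=29; pred: 13+12-6=19
Step 3: prey: 29+8-16=21; pred: 19+16-9=26
Step 4: prey: 21+6-16=11; pred: 26+16-13=29
Step 5: prey: 11+3-9=5; pred: 29+9-14=24
Step 6: prey: 5+1-3=3; pred: 24+3-12=15
Step 7: prey: 3+0-1=2; pred: 15+1-7=9
Step 8: prey: 2+0-0=2; pred: 9+0-4=5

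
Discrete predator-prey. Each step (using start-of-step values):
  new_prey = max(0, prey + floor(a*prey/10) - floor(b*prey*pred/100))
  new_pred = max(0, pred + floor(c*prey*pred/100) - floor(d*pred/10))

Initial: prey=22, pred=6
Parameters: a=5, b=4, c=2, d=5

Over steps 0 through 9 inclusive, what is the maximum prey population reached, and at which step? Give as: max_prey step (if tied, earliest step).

Step 1: prey: 22+11-5=28; pred: 6+2-3=5
Step 2: prey: 28+14-5=37; pred: 5+2-2=5
Step 3: prey: 37+18-7=48; pred: 5+3-2=6
Step 4: prey: 48+24-11=61; pred: 6+5-3=8
Step 5: prey: 61+30-19=72; pred: 8+9-4=13
Step 6: prey: 72+36-37=71; pred: 13+18-6=25
Step 7: prey: 71+35-71=35; pred: 25+35-12=48
Step 8: prey: 35+17-67=0; pred: 48+33-24=57
Step 9: prey: 0+0-0=0; pred: 57+0-28=29
Max prey = 72 at step 5

Answer: 72 5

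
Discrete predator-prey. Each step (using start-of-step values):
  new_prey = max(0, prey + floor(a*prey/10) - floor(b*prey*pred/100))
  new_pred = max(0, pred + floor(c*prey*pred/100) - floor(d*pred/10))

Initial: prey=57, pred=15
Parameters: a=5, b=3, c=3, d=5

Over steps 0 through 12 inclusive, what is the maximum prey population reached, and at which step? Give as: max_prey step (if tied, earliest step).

Step 1: prey: 57+28-25=60; pred: 15+25-7=33
Step 2: prey: 60+30-59=31; pred: 33+59-16=76
Step 3: prey: 31+15-70=0; pred: 76+70-38=108
Step 4: prey: 0+0-0=0; pred: 108+0-54=54
Step 5: prey: 0+0-0=0; pred: 54+0-27=27
Step 6: prey: 0+0-0=0; pred: 27+0-13=14
Step 7: prey: 0+0-0=0; pred: 14+0-7=7
Step 8: prey: 0+0-0=0; pred: 7+0-3=4
Step 9: prey: 0+0-0=0; pred: 4+0-2=2
Step 10: prey: 0+0-0=0; pred: 2+0-1=1
Step 11: prey: 0+0-0=0; pred: 1+0-0=1
Step 12: prey: 0+0-0=0; pred: 1+0-0=1
Max prey = 60 at step 1

Answer: 60 1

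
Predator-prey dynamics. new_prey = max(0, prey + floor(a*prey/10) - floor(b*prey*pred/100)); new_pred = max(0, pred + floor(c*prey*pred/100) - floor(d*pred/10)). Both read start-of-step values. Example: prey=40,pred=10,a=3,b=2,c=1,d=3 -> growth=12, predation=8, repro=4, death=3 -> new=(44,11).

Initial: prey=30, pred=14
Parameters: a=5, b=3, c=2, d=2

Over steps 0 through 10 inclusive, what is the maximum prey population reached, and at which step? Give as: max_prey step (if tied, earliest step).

Step 1: prey: 30+15-12=33; pred: 14+8-2=20
Step 2: prey: 33+16-19=30; pred: 20+13-4=29
Step 3: prey: 30+15-26=19; pred: 29+17-5=41
Step 4: prey: 19+9-23=5; pred: 41+15-8=48
Step 5: prey: 5+2-7=0; pred: 48+4-9=43
Step 6: prey: 0+0-0=0; pred: 43+0-8=35
Step 7: prey: 0+0-0=0; pred: 35+0-7=28
Step 8: prey: 0+0-0=0; pred: 28+0-5=23
Step 9: prey: 0+0-0=0; pred: 23+0-4=19
Step 10: prey: 0+0-0=0; pred: 19+0-3=16
Max prey = 33 at step 1

Answer: 33 1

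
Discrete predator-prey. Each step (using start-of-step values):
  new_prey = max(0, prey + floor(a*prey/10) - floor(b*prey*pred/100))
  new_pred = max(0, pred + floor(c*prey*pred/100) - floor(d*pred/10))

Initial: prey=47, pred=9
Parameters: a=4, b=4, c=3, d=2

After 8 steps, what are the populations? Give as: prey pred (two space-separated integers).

Answer: 0 26

Derivation:
Step 1: prey: 47+18-16=49; pred: 9+12-1=20
Step 2: prey: 49+19-39=29; pred: 20+29-4=45
Step 3: prey: 29+11-52=0; pred: 45+39-9=75
Step 4: prey: 0+0-0=0; pred: 75+0-15=60
Step 5: prey: 0+0-0=0; pred: 60+0-12=48
Step 6: prey: 0+0-0=0; pred: 48+0-9=39
Step 7: prey: 0+0-0=0; pred: 39+0-7=32
Step 8: prey: 0+0-0=0; pred: 32+0-6=26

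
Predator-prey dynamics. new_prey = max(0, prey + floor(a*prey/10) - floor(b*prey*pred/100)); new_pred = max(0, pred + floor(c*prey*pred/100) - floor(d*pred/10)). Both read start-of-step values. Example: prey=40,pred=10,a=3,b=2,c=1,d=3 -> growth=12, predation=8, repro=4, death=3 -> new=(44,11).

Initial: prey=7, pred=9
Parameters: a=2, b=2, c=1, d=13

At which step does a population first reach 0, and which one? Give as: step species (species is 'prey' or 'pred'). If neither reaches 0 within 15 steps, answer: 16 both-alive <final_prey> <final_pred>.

Answer: 1 pred

Derivation:
Step 1: prey: 7+1-1=7; pred: 9+0-11=0
First extinction: pred at step 1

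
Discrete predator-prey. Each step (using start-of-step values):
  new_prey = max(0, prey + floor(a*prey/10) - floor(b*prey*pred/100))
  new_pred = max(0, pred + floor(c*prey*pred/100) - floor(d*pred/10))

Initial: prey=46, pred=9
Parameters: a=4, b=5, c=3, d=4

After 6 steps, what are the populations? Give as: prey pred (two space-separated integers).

Step 1: prey: 46+18-20=44; pred: 9+12-3=18
Step 2: prey: 44+17-39=22; pred: 18+23-7=34
Step 3: prey: 22+8-37=0; pred: 34+22-13=43
Step 4: prey: 0+0-0=0; pred: 43+0-17=26
Step 5: prey: 0+0-0=0; pred: 26+0-10=16
Step 6: prey: 0+0-0=0; pred: 16+0-6=10

Answer: 0 10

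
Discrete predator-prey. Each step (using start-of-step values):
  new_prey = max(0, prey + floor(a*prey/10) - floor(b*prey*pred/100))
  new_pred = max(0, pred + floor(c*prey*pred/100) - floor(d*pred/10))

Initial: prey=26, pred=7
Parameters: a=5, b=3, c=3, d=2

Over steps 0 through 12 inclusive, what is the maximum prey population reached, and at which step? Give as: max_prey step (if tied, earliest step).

Answer: 40 2

Derivation:
Step 1: prey: 26+13-5=34; pred: 7+5-1=11
Step 2: prey: 34+17-11=40; pred: 11+11-2=20
Step 3: prey: 40+20-24=36; pred: 20+24-4=40
Step 4: prey: 36+18-43=11; pred: 40+43-8=75
Step 5: prey: 11+5-24=0; pred: 75+24-15=84
Step 6: prey: 0+0-0=0; pred: 84+0-16=68
Step 7: prey: 0+0-0=0; pred: 68+0-13=55
Step 8: prey: 0+0-0=0; pred: 55+0-11=44
Step 9: prey: 0+0-0=0; pred: 44+0-8=36
Step 10: prey: 0+0-0=0; pred: 36+0-7=29
Step 11: prey: 0+0-0=0; pred: 29+0-5=24
Step 12: prey: 0+0-0=0; pred: 24+0-4=20
Max prey = 40 at step 2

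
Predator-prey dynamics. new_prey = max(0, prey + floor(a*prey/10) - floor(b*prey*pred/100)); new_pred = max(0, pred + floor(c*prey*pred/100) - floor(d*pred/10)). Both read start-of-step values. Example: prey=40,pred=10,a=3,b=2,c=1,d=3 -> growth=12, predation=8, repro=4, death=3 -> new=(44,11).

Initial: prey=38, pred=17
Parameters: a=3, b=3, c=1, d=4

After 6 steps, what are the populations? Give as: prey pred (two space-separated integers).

Answer: 21 6

Derivation:
Step 1: prey: 38+11-19=30; pred: 17+6-6=17
Step 2: prey: 30+9-15=24; pred: 17+5-6=16
Step 3: prey: 24+7-11=20; pred: 16+3-6=13
Step 4: prey: 20+6-7=19; pred: 13+2-5=10
Step 5: prey: 19+5-5=19; pred: 10+1-4=7
Step 6: prey: 19+5-3=21; pred: 7+1-2=6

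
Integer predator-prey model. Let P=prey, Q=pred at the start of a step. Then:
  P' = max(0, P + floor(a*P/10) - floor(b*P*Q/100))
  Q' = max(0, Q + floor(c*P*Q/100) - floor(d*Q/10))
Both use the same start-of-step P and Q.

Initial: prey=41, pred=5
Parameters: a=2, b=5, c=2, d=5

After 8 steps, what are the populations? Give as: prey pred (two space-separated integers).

Answer: 10 2

Derivation:
Step 1: prey: 41+8-10=39; pred: 5+4-2=7
Step 2: prey: 39+7-13=33; pred: 7+5-3=9
Step 3: prey: 33+6-14=25; pred: 9+5-4=10
Step 4: prey: 25+5-12=18; pred: 10+5-5=10
Step 5: prey: 18+3-9=12; pred: 10+3-5=8
Step 6: prey: 12+2-4=10; pred: 8+1-4=5
Step 7: prey: 10+2-2=10; pred: 5+1-2=4
Step 8: prey: 10+2-2=10; pred: 4+0-2=2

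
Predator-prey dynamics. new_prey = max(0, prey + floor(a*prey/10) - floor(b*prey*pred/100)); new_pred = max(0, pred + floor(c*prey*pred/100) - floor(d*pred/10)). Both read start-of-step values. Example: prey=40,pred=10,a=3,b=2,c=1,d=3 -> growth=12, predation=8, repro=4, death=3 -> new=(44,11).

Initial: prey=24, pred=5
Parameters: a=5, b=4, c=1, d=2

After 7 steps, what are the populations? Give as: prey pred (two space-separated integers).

Answer: 61 31

Derivation:
Step 1: prey: 24+12-4=32; pred: 5+1-1=5
Step 2: prey: 32+16-6=42; pred: 5+1-1=5
Step 3: prey: 42+21-8=55; pred: 5+2-1=6
Step 4: prey: 55+27-13=69; pred: 6+3-1=8
Step 5: prey: 69+34-22=81; pred: 8+5-1=12
Step 6: prey: 81+40-38=83; pred: 12+9-2=19
Step 7: prey: 83+41-63=61; pred: 19+15-3=31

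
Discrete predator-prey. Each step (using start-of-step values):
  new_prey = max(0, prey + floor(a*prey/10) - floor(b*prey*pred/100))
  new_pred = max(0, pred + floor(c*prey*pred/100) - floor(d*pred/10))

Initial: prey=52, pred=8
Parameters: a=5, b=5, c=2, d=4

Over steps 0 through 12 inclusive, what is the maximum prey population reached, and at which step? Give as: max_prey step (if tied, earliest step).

Answer: 58 1

Derivation:
Step 1: prey: 52+26-20=58; pred: 8+8-3=13
Step 2: prey: 58+29-37=50; pred: 13+15-5=23
Step 3: prey: 50+25-57=18; pred: 23+23-9=37
Step 4: prey: 18+9-33=0; pred: 37+13-14=36
Step 5: prey: 0+0-0=0; pred: 36+0-14=22
Step 6: prey: 0+0-0=0; pred: 22+0-8=14
Step 7: prey: 0+0-0=0; pred: 14+0-5=9
Step 8: prey: 0+0-0=0; pred: 9+0-3=6
Step 9: prey: 0+0-0=0; pred: 6+0-2=4
Step 10: prey: 0+0-0=0; pred: 4+0-1=3
Step 11: prey: 0+0-0=0; pred: 3+0-1=2
Step 12: prey: 0+0-0=0; pred: 2+0-0=2
Max prey = 58 at step 1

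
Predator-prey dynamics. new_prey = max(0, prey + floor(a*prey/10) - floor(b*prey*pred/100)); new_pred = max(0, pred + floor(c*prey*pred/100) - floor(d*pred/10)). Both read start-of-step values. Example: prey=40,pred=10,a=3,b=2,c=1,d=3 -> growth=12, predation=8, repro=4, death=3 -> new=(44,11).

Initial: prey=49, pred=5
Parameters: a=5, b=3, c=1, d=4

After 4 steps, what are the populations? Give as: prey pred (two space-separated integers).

Answer: 146 16

Derivation:
Step 1: prey: 49+24-7=66; pred: 5+2-2=5
Step 2: prey: 66+33-9=90; pred: 5+3-2=6
Step 3: prey: 90+45-16=119; pred: 6+5-2=9
Step 4: prey: 119+59-32=146; pred: 9+10-3=16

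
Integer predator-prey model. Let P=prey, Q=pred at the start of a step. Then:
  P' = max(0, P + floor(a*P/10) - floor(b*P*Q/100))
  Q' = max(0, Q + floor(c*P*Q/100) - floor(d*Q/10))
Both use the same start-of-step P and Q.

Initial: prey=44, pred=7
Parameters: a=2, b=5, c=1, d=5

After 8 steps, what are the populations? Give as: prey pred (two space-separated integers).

Answer: 44 1

Derivation:
Step 1: prey: 44+8-15=37; pred: 7+3-3=7
Step 2: prey: 37+7-12=32; pred: 7+2-3=6
Step 3: prey: 32+6-9=29; pred: 6+1-3=4
Step 4: prey: 29+5-5=29; pred: 4+1-2=3
Step 5: prey: 29+5-4=30; pred: 3+0-1=2
Step 6: prey: 30+6-3=33; pred: 2+0-1=1
Step 7: prey: 33+6-1=38; pred: 1+0-0=1
Step 8: prey: 38+7-1=44; pred: 1+0-0=1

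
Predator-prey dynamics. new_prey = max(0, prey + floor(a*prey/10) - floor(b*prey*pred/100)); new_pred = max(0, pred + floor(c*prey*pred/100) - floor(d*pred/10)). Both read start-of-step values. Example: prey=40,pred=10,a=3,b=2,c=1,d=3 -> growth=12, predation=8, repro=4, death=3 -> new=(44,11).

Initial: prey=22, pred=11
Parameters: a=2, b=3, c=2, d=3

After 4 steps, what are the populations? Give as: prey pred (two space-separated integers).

Step 1: prey: 22+4-7=19; pred: 11+4-3=12
Step 2: prey: 19+3-6=16; pred: 12+4-3=13
Step 3: prey: 16+3-6=13; pred: 13+4-3=14
Step 4: prey: 13+2-5=10; pred: 14+3-4=13

Answer: 10 13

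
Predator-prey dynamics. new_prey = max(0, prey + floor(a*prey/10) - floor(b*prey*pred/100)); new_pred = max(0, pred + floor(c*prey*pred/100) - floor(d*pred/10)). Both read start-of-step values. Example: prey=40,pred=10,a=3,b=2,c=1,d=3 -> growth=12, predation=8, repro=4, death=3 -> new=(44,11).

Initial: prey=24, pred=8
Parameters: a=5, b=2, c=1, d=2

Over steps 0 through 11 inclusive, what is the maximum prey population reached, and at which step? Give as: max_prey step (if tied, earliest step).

Answer: 96 6

Derivation:
Step 1: prey: 24+12-3=33; pred: 8+1-1=8
Step 2: prey: 33+16-5=44; pred: 8+2-1=9
Step 3: prey: 44+22-7=59; pred: 9+3-1=11
Step 4: prey: 59+29-12=76; pred: 11+6-2=15
Step 5: prey: 76+38-22=92; pred: 15+11-3=23
Step 6: prey: 92+46-42=96; pred: 23+21-4=40
Step 7: prey: 96+48-76=68; pred: 40+38-8=70
Step 8: prey: 68+34-95=7; pred: 70+47-14=103
Step 9: prey: 7+3-14=0; pred: 103+7-20=90
Step 10: prey: 0+0-0=0; pred: 90+0-18=72
Step 11: prey: 0+0-0=0; pred: 72+0-14=58
Max prey = 96 at step 6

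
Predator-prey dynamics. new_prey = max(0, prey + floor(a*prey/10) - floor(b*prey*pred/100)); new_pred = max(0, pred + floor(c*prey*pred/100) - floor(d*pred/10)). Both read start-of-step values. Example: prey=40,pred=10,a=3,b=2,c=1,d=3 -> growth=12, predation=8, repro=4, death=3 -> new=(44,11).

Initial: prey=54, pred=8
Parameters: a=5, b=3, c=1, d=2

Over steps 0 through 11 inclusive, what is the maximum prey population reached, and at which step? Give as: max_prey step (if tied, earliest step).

Step 1: prey: 54+27-12=69; pred: 8+4-1=11
Step 2: prey: 69+34-22=81; pred: 11+7-2=16
Step 3: prey: 81+40-38=83; pred: 16+12-3=25
Step 4: prey: 83+41-62=62; pred: 25+20-5=40
Step 5: prey: 62+31-74=19; pred: 40+24-8=56
Step 6: prey: 19+9-31=0; pred: 56+10-11=55
Step 7: prey: 0+0-0=0; pred: 55+0-11=44
Step 8: prey: 0+0-0=0; pred: 44+0-8=36
Step 9: prey: 0+0-0=0; pred: 36+0-7=29
Step 10: prey: 0+0-0=0; pred: 29+0-5=24
Step 11: prey: 0+0-0=0; pred: 24+0-4=20
Max prey = 83 at step 3

Answer: 83 3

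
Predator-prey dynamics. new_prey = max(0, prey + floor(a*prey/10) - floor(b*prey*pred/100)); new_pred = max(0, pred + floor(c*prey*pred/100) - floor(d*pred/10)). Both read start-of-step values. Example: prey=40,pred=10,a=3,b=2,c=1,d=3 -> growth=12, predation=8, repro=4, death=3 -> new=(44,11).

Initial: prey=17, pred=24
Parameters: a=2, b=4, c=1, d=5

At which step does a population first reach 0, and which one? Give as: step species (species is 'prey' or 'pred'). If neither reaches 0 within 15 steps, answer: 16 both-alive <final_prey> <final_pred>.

Answer: 16 both-alive 2 1

Derivation:
Step 1: prey: 17+3-16=4; pred: 24+4-12=16
Step 2: prey: 4+0-2=2; pred: 16+0-8=8
Step 3: prey: 2+0-0=2; pred: 8+0-4=4
Step 4: prey: 2+0-0=2; pred: 4+0-2=2
Step 5: prey: 2+0-0=2; pred: 2+0-1=1
Step 6: prey: 2+0-0=2; pred: 1+0-0=1
Steps 7-15: state stable at prey=2, pred=1 (no change)
No extinction within 15 steps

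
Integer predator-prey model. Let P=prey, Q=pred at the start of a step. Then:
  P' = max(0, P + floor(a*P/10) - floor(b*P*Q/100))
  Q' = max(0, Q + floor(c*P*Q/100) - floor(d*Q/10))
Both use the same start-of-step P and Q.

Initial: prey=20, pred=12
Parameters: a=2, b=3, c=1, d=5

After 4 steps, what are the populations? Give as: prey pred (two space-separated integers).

Answer: 19 2

Derivation:
Step 1: prey: 20+4-7=17; pred: 12+2-6=8
Step 2: prey: 17+3-4=16; pred: 8+1-4=5
Step 3: prey: 16+3-2=17; pred: 5+0-2=3
Step 4: prey: 17+3-1=19; pred: 3+0-1=2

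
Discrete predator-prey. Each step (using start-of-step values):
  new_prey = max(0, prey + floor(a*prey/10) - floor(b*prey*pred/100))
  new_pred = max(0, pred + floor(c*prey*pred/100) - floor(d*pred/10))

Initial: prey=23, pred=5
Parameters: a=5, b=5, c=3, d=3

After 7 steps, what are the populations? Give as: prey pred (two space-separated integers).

Step 1: prey: 23+11-5=29; pred: 5+3-1=7
Step 2: prey: 29+14-10=33; pred: 7+6-2=11
Step 3: prey: 33+16-18=31; pred: 11+10-3=18
Step 4: prey: 31+15-27=19; pred: 18+16-5=29
Step 5: prey: 19+9-27=1; pred: 29+16-8=37
Step 6: prey: 1+0-1=0; pred: 37+1-11=27
Step 7: prey: 0+0-0=0; pred: 27+0-8=19

Answer: 0 19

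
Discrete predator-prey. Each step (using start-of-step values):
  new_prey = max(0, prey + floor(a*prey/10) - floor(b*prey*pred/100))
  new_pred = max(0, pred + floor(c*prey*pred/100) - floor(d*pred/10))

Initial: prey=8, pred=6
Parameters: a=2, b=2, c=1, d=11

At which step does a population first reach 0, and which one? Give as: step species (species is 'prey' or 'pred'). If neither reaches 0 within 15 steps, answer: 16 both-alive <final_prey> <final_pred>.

Answer: 1 pred

Derivation:
Step 1: prey: 8+1-0=9; pred: 6+0-6=0
First extinction: pred at step 1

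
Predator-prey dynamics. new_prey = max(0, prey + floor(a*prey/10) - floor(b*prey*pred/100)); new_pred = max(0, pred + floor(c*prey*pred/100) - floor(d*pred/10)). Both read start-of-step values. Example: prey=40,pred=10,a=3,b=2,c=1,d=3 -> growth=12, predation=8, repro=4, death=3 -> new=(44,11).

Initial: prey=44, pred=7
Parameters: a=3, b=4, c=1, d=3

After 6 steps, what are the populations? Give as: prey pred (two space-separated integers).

Step 1: prey: 44+13-12=45; pred: 7+3-2=8
Step 2: prey: 45+13-14=44; pred: 8+3-2=9
Step 3: prey: 44+13-15=42; pred: 9+3-2=10
Step 4: prey: 42+12-16=38; pred: 10+4-3=11
Step 5: prey: 38+11-16=33; pred: 11+4-3=12
Step 6: prey: 33+9-15=27; pred: 12+3-3=12

Answer: 27 12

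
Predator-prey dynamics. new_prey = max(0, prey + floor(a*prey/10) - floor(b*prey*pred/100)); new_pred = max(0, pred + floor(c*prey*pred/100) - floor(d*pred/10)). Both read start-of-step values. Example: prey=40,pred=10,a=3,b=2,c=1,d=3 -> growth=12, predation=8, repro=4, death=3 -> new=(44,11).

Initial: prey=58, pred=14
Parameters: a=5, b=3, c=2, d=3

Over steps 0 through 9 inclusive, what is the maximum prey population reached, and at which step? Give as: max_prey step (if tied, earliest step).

Answer: 63 1

Derivation:
Step 1: prey: 58+29-24=63; pred: 14+16-4=26
Step 2: prey: 63+31-49=45; pred: 26+32-7=51
Step 3: prey: 45+22-68=0; pred: 51+45-15=81
Step 4: prey: 0+0-0=0; pred: 81+0-24=57
Step 5: prey: 0+0-0=0; pred: 57+0-17=40
Step 6: prey: 0+0-0=0; pred: 40+0-12=28
Step 7: prey: 0+0-0=0; pred: 28+0-8=20
Step 8: prey: 0+0-0=0; pred: 20+0-6=14
Step 9: prey: 0+0-0=0; pred: 14+0-4=10
Max prey = 63 at step 1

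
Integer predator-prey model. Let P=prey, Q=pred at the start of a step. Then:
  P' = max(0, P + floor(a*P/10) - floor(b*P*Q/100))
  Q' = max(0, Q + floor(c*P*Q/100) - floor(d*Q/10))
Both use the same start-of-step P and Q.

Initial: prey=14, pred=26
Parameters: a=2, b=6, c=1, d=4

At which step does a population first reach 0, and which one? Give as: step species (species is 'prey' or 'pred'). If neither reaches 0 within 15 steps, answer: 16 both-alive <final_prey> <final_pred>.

Answer: 1 prey

Derivation:
Step 1: prey: 14+2-21=0; pred: 26+3-10=19
First extinction: prey at step 1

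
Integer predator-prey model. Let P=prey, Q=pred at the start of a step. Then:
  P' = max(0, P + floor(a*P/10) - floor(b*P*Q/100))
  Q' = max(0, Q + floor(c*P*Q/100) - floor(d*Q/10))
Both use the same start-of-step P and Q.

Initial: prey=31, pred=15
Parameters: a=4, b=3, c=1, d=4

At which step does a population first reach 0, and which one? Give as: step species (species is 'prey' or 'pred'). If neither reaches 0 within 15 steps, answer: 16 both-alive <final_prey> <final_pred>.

Step 1: prey: 31+12-13=30; pred: 15+4-6=13
Step 2: prey: 30+12-11=31; pred: 13+3-5=11
Step 3: prey: 31+12-10=33; pred: 11+3-4=10
Step 4: prey: 33+13-9=37; pred: 10+3-4=9
Step 5: prey: 37+14-9=42; pred: 9+3-3=9
Step 6: prey: 42+16-11=47; pred: 9+3-3=9
Step 7: prey: 47+18-12=53; pred: 9+4-3=10
Step 8: prey: 53+21-15=59; pred: 10+5-4=11
Step 9: prey: 59+23-19=63; pred: 11+6-4=13
Step 10: prey: 63+25-24=64; pred: 13+8-5=16
Step 11: prey: 64+25-30=59; pred: 16+10-6=20
Step 12: prey: 59+23-35=47; pred: 20+11-8=23
Step 13: prey: 47+18-32=33; pred: 23+10-9=24
Step 14: prey: 33+13-23=23; pred: 24+7-9=22
Step 15: prey: 23+9-15=17; pred: 22+5-8=19
No extinction within 15 steps

Answer: 16 both-alive 17 19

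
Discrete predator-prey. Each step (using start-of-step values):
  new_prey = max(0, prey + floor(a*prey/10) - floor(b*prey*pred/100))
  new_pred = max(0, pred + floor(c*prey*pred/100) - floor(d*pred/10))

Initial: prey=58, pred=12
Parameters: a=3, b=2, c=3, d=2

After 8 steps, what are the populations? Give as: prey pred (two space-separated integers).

Step 1: prey: 58+17-13=62; pred: 12+20-2=30
Step 2: prey: 62+18-37=43; pred: 30+55-6=79
Step 3: prey: 43+12-67=0; pred: 79+101-15=165
Step 4: prey: 0+0-0=0; pred: 165+0-33=132
Step 5: prey: 0+0-0=0; pred: 132+0-26=106
Step 6: prey: 0+0-0=0; pred: 106+0-21=85
Step 7: prey: 0+0-0=0; pred: 85+0-17=68
Step 8: prey: 0+0-0=0; pred: 68+0-13=55

Answer: 0 55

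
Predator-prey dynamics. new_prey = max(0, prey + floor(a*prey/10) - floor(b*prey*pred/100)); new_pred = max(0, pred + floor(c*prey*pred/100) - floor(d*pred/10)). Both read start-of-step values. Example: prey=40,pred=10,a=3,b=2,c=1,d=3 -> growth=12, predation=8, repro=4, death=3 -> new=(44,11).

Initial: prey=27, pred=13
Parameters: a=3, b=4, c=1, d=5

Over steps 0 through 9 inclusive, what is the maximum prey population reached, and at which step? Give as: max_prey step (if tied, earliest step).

Answer: 61 9

Derivation:
Step 1: prey: 27+8-14=21; pred: 13+3-6=10
Step 2: prey: 21+6-8=19; pred: 10+2-5=7
Step 3: prey: 19+5-5=19; pred: 7+1-3=5
Step 4: prey: 19+5-3=21; pred: 5+0-2=3
Step 5: prey: 21+6-2=25; pred: 3+0-1=2
Step 6: prey: 25+7-2=30; pred: 2+0-1=1
Step 7: prey: 30+9-1=38; pred: 1+0-0=1
Step 8: prey: 38+11-1=48; pred: 1+0-0=1
Step 9: prey: 48+14-1=61; pred: 1+0-0=1
Max prey = 61 at step 9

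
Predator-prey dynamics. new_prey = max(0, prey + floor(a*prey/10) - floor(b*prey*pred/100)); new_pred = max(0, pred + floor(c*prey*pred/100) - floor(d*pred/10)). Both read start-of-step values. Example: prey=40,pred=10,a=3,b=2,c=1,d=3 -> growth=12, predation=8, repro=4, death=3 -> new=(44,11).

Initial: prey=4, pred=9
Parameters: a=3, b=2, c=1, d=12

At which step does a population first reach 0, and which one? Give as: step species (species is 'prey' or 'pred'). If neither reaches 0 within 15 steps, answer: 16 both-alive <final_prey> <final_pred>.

Answer: 1 pred

Derivation:
Step 1: prey: 4+1-0=5; pred: 9+0-10=0
First extinction: pred at step 1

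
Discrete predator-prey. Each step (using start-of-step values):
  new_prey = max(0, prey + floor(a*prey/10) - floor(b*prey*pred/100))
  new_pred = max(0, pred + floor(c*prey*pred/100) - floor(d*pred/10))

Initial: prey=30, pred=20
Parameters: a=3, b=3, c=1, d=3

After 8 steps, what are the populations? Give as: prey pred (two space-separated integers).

Step 1: prey: 30+9-18=21; pred: 20+6-6=20
Step 2: prey: 21+6-12=15; pred: 20+4-6=18
Step 3: prey: 15+4-8=11; pred: 18+2-5=15
Step 4: prey: 11+3-4=10; pred: 15+1-4=12
Step 5: prey: 10+3-3=10; pred: 12+1-3=10
Step 6: prey: 10+3-3=10; pred: 10+1-3=8
Step 7: prey: 10+3-2=11; pred: 8+0-2=6
Step 8: prey: 11+3-1=13; pred: 6+0-1=5

Answer: 13 5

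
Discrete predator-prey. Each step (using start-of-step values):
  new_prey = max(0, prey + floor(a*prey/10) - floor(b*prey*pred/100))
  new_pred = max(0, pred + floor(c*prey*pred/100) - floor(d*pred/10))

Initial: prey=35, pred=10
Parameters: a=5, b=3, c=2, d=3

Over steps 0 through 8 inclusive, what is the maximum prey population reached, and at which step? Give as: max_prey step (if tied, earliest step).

Step 1: prey: 35+17-10=42; pred: 10+7-3=14
Step 2: prey: 42+21-17=46; pred: 14+11-4=21
Step 3: prey: 46+23-28=41; pred: 21+19-6=34
Step 4: prey: 41+20-41=20; pred: 34+27-10=51
Step 5: prey: 20+10-30=0; pred: 51+20-15=56
Step 6: prey: 0+0-0=0; pred: 56+0-16=40
Step 7: prey: 0+0-0=0; pred: 40+0-12=28
Step 8: prey: 0+0-0=0; pred: 28+0-8=20
Max prey = 46 at step 2

Answer: 46 2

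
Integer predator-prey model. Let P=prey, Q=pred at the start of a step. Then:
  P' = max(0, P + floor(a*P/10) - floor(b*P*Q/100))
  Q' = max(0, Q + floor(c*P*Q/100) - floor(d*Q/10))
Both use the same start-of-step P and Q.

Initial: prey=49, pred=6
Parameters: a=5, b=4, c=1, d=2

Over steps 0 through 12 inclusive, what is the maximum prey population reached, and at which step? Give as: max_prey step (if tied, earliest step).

Step 1: prey: 49+24-11=62; pred: 6+2-1=7
Step 2: prey: 62+31-17=76; pred: 7+4-1=10
Step 3: prey: 76+38-30=84; pred: 10+7-2=15
Step 4: prey: 84+42-50=76; pred: 15+12-3=24
Step 5: prey: 76+38-72=42; pred: 24+18-4=38
Step 6: prey: 42+21-63=0; pred: 38+15-7=46
Step 7: prey: 0+0-0=0; pred: 46+0-9=37
Step 8: prey: 0+0-0=0; pred: 37+0-7=30
Step 9: prey: 0+0-0=0; pred: 30+0-6=24
Step 10: prey: 0+0-0=0; pred: 24+0-4=20
Step 11: prey: 0+0-0=0; pred: 20+0-4=16
Step 12: prey: 0+0-0=0; pred: 16+0-3=13
Max prey = 84 at step 3

Answer: 84 3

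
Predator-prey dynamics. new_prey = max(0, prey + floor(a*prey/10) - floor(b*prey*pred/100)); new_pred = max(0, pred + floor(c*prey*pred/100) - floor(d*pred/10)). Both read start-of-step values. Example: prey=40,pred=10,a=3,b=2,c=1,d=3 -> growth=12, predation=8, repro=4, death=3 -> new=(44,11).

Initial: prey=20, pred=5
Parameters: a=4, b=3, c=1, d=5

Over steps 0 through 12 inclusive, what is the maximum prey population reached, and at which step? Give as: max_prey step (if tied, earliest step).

Answer: 301 10

Derivation:
Step 1: prey: 20+8-3=25; pred: 5+1-2=4
Step 2: prey: 25+10-3=32; pred: 4+1-2=3
Step 3: prey: 32+12-2=42; pred: 3+0-1=2
Step 4: prey: 42+16-2=56; pred: 2+0-1=1
Step 5: prey: 56+22-1=77; pred: 1+0-0=1
Step 6: prey: 77+30-2=105; pred: 1+0-0=1
Step 7: prey: 105+42-3=144; pred: 1+1-0=2
Step 8: prey: 144+57-8=193; pred: 2+2-1=3
Step 9: prey: 193+77-17=253; pred: 3+5-1=7
Step 10: prey: 253+101-53=301; pred: 7+17-3=21
Step 11: prey: 301+120-189=232; pred: 21+63-10=74
Step 12: prey: 232+92-515=0; pred: 74+171-37=208
Max prey = 301 at step 10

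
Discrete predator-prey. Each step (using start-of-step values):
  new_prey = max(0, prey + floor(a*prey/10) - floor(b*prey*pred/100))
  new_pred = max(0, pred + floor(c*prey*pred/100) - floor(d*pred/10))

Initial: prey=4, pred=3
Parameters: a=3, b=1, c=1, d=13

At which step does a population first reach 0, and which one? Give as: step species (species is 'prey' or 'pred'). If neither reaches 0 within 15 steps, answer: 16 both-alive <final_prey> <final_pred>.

Answer: 1 pred

Derivation:
Step 1: prey: 4+1-0=5; pred: 3+0-3=0
First extinction: pred at step 1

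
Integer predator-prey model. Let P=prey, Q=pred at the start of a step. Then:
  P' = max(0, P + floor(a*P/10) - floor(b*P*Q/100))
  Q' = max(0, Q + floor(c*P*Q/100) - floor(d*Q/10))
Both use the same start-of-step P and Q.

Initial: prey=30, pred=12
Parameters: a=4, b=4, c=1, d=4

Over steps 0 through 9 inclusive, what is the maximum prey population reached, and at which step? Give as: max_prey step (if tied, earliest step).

Step 1: prey: 30+12-14=28; pred: 12+3-4=11
Step 2: prey: 28+11-12=27; pred: 11+3-4=10
Step 3: prey: 27+10-10=27; pred: 10+2-4=8
Step 4: prey: 27+10-8=29; pred: 8+2-3=7
Step 5: prey: 29+11-8=32; pred: 7+2-2=7
Step 6: prey: 32+12-8=36; pred: 7+2-2=7
Step 7: prey: 36+14-10=40; pred: 7+2-2=7
Step 8: prey: 40+16-11=45; pred: 7+2-2=7
Step 9: prey: 45+18-12=51; pred: 7+3-2=8
Max prey = 51 at step 9

Answer: 51 9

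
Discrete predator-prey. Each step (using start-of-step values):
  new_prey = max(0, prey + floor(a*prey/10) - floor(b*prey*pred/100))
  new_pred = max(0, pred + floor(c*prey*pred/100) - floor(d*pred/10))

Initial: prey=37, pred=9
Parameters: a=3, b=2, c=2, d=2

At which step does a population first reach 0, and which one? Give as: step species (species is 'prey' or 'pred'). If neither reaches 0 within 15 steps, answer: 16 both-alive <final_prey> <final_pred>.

Step 1: prey: 37+11-6=42; pred: 9+6-1=14
Step 2: prey: 42+12-11=43; pred: 14+11-2=23
Step 3: prey: 43+12-19=36; pred: 23+19-4=38
Step 4: prey: 36+10-27=19; pred: 38+27-7=58
Step 5: prey: 19+5-22=2; pred: 58+22-11=69
Step 6: prey: 2+0-2=0; pred: 69+2-13=58
First extinction: prey at step 6

Answer: 6 prey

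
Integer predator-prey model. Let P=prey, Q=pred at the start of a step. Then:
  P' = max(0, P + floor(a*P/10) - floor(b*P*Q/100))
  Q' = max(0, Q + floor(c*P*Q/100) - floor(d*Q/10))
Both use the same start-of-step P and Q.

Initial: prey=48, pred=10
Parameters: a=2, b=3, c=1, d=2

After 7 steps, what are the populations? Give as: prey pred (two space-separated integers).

Step 1: prey: 48+9-14=43; pred: 10+4-2=12
Step 2: prey: 43+8-15=36; pred: 12+5-2=15
Step 3: prey: 36+7-16=27; pred: 15+5-3=17
Step 4: prey: 27+5-13=19; pred: 17+4-3=18
Step 5: prey: 19+3-10=12; pred: 18+3-3=18
Step 6: prey: 12+2-6=8; pred: 18+2-3=17
Step 7: prey: 8+1-4=5; pred: 17+1-3=15

Answer: 5 15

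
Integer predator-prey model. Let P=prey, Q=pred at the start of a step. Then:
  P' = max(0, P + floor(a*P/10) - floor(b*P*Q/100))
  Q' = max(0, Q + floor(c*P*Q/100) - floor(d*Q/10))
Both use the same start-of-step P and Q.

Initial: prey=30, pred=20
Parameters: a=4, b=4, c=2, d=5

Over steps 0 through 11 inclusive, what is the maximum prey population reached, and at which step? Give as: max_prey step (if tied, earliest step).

Answer: 39 11

Derivation:
Step 1: prey: 30+12-24=18; pred: 20+12-10=22
Step 2: prey: 18+7-15=10; pred: 22+7-11=18
Step 3: prey: 10+4-7=7; pred: 18+3-9=12
Step 4: prey: 7+2-3=6; pred: 12+1-6=7
Step 5: prey: 6+2-1=7; pred: 7+0-3=4
Step 6: prey: 7+2-1=8; pred: 4+0-2=2
Step 7: prey: 8+3-0=11; pred: 2+0-1=1
Step 8: prey: 11+4-0=15; pred: 1+0-0=1
Step 9: prey: 15+6-0=21; pred: 1+0-0=1
Step 10: prey: 21+8-0=29; pred: 1+0-0=1
Step 11: prey: 29+11-1=39; pred: 1+0-0=1
Max prey = 39 at step 11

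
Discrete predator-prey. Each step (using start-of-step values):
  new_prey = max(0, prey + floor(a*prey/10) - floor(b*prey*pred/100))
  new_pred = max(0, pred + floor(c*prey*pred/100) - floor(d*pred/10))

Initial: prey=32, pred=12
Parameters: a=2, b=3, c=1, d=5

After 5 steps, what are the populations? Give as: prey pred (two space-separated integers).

Answer: 29 3

Derivation:
Step 1: prey: 32+6-11=27; pred: 12+3-6=9
Step 2: prey: 27+5-7=25; pred: 9+2-4=7
Step 3: prey: 25+5-5=25; pred: 7+1-3=5
Step 4: prey: 25+5-3=27; pred: 5+1-2=4
Step 5: prey: 27+5-3=29; pred: 4+1-2=3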